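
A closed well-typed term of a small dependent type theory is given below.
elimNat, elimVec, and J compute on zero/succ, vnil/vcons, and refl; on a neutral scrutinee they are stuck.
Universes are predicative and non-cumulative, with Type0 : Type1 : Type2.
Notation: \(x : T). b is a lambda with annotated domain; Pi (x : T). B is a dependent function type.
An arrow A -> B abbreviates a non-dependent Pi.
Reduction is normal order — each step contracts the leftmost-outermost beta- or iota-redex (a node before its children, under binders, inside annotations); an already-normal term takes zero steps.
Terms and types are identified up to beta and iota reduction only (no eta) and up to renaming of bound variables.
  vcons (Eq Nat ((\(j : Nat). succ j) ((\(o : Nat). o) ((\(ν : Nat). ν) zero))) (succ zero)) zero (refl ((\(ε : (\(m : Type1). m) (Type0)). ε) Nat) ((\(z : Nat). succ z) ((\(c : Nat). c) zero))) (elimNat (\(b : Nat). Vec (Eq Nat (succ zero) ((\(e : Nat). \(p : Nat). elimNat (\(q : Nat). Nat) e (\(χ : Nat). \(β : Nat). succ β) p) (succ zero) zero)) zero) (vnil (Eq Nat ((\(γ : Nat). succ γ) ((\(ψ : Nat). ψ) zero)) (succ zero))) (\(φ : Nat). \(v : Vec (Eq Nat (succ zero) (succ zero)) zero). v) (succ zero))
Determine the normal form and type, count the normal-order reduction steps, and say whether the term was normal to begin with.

reduced normal form:
  vcons (Eq Nat (succ zero) (succ zero)) zero (refl Nat (succ zero)) (vnil (Eq Nat (succ zero) (succ zero)))
the term's type:
  Vec (Eq Nat (succ zero) (succ zero)) (succ zero)
normal-order step count: 12
term was already normal: no
first redex: a beta-redex


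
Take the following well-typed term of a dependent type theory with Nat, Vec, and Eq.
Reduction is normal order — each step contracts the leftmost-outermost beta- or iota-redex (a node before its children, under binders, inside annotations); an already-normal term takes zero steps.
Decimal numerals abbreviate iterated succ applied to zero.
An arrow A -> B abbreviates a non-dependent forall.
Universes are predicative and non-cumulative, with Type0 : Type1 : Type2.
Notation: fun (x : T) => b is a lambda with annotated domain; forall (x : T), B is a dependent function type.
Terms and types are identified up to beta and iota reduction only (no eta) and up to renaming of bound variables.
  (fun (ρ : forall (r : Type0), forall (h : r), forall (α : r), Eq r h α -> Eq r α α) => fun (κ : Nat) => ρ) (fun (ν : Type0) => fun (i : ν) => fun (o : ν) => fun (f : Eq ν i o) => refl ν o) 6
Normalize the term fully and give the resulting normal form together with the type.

reduced normal form:
  fun (ρ : Type0) => fun (r : ρ) => fun (h : ρ) => fun (α : Eq ρ r h) => refl ρ h
the term's type:
  forall (ρ : Type0), forall (r : ρ), forall (h : ρ), Eq ρ r h -> Eq ρ h h


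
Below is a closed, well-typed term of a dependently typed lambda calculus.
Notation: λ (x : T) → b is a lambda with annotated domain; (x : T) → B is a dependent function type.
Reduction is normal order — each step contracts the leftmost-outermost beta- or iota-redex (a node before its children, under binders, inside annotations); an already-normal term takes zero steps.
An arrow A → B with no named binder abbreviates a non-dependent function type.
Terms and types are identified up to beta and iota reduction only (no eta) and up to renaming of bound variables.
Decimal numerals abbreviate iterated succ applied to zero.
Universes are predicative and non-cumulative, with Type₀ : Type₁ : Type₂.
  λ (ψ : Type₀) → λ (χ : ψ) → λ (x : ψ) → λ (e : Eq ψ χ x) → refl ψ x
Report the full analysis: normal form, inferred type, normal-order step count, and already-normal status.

resulting normal form:
  λ (ψ : Type₀) → λ (χ : ψ) → λ (x : ψ) → λ (e : Eq ψ χ x) → refl ψ x
the term's type:
  (ψ : Type₀) → (χ : ψ) → (x : ψ) → Eq ψ χ x → Eq ψ x x
steps to reach normal form (normal order): 0
already normal: yes


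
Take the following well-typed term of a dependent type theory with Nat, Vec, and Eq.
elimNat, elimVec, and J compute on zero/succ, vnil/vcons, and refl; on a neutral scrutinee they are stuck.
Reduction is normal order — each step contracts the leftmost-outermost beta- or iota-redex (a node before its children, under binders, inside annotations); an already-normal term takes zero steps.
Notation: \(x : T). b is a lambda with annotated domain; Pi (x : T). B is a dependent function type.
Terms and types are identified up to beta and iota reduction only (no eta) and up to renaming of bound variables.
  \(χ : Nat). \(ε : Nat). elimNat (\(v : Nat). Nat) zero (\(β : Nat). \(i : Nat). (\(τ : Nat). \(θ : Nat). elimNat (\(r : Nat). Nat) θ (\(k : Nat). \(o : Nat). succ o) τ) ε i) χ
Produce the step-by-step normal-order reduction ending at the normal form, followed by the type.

normal-order reduction sequence:
  \(χ : Nat). \(ε : Nat). elimNat (\(v : Nat). Nat) zero (\(β : Nat). \(i : Nat). (\(τ : Nat). \(θ : Nat). elimNat (\(r : Nat). Nat) θ (\(k : Nat). \(o : Nat). succ o) τ) ε i) χ
  ~> \(χ : Nat). \(ε : Nat). elimNat (\(v : Nat). Nat) zero (\(β : Nat). \(i : Nat). (\(τ : Nat). elimNat (\(θ : Nat). Nat) τ (\(r : Nat). \(k : Nat). succ k) ε) i) χ
  ~> \(χ : Nat). \(ε : Nat). elimNat (\(v : Nat). Nat) zero (\(β : Nat). \(i : Nat). elimNat (\(τ : Nat). Nat) i (\(θ : Nat). \(r : Nat). succ r) ε) χ
inferred type:
  Pi (χ : Nat). Pi (ε : Nat). Nat


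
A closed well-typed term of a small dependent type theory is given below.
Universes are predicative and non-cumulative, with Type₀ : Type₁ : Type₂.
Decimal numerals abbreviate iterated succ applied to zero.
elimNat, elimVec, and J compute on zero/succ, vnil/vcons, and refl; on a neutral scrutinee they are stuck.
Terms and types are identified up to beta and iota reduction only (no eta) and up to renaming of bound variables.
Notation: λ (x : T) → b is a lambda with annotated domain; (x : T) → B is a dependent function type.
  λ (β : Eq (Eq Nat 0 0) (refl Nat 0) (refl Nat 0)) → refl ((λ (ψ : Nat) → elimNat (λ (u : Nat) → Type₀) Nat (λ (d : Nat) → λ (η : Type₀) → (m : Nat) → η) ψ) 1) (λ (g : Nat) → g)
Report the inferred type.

the term's type:
  (β : Eq (Eq Nat 0 0) (refl Nat 0) (refl Nat 0)) → Eq ((ψ : Nat) → Nat) (λ (u : Nat) → u) (λ (d : Nat) → d)


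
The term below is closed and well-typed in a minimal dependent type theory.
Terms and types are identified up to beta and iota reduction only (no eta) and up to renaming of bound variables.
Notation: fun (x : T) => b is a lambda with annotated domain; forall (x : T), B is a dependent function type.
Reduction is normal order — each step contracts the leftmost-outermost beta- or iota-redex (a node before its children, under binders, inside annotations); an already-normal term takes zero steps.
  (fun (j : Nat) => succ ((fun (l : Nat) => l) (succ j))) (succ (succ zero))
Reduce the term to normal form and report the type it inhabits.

resulting normal form:
  succ (succ (succ (succ zero)))
type:
  Nat
observation: reduction starts at a beta-redex, and 2 normal-order steps reach the normal form.


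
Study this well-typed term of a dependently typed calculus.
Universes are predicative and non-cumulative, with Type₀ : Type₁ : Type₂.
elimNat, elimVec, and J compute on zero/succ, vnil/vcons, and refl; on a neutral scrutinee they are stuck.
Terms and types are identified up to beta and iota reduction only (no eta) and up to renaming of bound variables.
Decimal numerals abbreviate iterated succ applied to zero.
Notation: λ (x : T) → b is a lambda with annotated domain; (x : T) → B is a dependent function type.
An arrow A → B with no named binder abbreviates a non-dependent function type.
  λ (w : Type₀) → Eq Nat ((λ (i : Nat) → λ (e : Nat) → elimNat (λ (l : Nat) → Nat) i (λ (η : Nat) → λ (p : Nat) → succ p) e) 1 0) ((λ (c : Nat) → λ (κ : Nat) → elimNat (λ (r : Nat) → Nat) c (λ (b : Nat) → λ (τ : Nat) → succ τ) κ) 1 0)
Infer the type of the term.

inferred type:
  Type₀ → Type₀


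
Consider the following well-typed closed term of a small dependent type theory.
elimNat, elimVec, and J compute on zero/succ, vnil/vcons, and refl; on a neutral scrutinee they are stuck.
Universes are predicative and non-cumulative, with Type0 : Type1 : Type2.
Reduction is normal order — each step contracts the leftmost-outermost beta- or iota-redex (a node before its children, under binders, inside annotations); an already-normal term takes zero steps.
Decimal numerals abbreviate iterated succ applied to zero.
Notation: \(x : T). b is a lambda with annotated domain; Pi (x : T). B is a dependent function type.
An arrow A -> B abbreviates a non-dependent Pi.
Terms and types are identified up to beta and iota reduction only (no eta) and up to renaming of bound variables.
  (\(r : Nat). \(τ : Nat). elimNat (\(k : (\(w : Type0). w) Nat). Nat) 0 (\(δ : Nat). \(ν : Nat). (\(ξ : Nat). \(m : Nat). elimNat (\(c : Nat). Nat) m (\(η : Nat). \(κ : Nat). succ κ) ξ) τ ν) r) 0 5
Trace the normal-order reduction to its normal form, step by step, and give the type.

normal-order reduction sequence:
  (\(r : Nat). \(τ : Nat). elimNat (\(k : (\(w : Type0). w) Nat). Nat) 0 (\(δ : Nat). \(ν : Nat). (\(ξ : Nat). \(m : Nat). elimNat (\(c : Nat). Nat) m (\(η : Nat). \(κ : Nat). succ κ) ξ) τ ν) r) 0 5
  ~> (\(r : Nat). elimNat (\(τ : (\(k : Type0). k) Nat). Nat) 0 (\(w : Nat). \(δ : Nat). (\(ν : Nat). \(ξ : Nat). elimNat (\(m : Nat). Nat) ξ (\(c : Nat). \(η : Nat). succ η) ν) r δ) 0) 5
  ~> elimNat (\(r : (\(τ : Type0). τ) Nat). Nat) 0 (\(k : Nat). \(w : Nat). (\(δ : Nat). \(ν : Nat). elimNat (\(ξ : Nat). Nat) ν (\(m : Nat). \(c : Nat). succ c) δ) 5 w) 0
  ~> 0
type:
  Nat


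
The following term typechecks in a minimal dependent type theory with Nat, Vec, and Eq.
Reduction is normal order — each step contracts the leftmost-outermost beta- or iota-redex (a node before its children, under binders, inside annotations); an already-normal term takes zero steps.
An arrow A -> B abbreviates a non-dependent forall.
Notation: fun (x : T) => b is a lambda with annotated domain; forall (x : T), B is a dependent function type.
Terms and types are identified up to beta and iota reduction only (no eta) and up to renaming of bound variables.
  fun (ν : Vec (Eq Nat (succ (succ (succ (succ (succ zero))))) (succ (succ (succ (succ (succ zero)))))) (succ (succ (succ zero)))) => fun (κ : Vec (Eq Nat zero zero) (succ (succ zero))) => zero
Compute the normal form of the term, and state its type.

resulting normal form:
  fun (ν : Vec (Eq Nat (succ (succ (succ (succ (succ zero))))) (succ (succ (succ (succ (succ zero)))))) (succ (succ (succ zero)))) => fun (κ : Vec (Eq Nat zero zero) (succ (succ zero))) => zero
inferred type:
  Vec (Eq Nat (succ (succ (succ (succ (succ zero))))) (succ (succ (succ (succ (succ zero)))))) (succ (succ (succ zero))) -> Vec (Eq Nat zero zero) (succ (succ zero)) -> Nat
observation: the term is already in normal form.


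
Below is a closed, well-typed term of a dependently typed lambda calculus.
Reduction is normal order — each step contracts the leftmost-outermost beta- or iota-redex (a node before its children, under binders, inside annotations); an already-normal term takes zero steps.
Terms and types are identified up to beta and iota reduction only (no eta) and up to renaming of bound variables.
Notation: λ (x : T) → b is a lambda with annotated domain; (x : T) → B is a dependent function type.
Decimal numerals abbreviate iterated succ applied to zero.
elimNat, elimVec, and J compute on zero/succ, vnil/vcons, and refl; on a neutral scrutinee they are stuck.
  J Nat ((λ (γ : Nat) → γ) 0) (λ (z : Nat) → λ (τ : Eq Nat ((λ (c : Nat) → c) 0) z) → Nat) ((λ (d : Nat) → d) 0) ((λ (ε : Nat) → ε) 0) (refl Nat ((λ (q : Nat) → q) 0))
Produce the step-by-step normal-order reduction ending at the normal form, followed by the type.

reduction (normal order):
  J Nat ((λ (γ : Nat) → γ) 0) (λ (z : Nat) → λ (τ : Eq Nat ((λ (c : Nat) → c) 0) z) → Nat) ((λ (d : Nat) → d) 0) ((λ (ε : Nat) → ε) 0) (refl Nat ((λ (q : Nat) → q) 0))
  ~> (λ (γ : Nat) → γ) 0
  ~> 0
inferred type:
  Nat


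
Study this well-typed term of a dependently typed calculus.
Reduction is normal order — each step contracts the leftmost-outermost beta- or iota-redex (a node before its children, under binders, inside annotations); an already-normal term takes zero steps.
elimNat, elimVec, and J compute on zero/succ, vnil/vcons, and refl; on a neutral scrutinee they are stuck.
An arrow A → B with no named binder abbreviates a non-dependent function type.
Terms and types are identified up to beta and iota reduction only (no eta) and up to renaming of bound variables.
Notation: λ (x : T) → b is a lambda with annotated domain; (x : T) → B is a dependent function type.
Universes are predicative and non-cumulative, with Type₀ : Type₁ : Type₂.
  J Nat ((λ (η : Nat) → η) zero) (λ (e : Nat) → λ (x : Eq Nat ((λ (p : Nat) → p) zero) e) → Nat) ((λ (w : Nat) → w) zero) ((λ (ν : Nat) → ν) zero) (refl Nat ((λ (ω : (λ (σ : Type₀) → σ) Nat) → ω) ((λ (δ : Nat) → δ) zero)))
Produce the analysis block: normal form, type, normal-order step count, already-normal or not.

resulting normal form:
  zero
inferred type:
  Nat
reduction steps (normal order): 2
term was already normal: no
first redex: a J iota-redex


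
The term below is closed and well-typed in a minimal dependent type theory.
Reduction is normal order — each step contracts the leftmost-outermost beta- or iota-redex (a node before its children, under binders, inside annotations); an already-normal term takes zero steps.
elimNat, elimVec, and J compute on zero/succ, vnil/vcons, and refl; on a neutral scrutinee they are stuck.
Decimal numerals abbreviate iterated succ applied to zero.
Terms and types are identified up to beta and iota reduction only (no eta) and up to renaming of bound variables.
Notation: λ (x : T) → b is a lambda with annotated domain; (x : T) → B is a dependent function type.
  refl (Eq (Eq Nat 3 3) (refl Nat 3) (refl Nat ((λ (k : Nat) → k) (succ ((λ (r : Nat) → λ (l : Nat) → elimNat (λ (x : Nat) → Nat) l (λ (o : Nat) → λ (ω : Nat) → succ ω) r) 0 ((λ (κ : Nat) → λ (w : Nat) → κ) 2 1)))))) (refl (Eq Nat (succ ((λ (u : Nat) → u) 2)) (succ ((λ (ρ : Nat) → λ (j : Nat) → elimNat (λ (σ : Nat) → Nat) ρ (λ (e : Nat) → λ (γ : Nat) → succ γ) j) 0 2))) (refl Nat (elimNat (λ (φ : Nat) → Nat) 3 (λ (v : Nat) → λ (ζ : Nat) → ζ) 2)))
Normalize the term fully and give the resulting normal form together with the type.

normal form:
  refl (Eq (Eq Nat 3 3) (refl Nat 3) (refl Nat 3)) (refl (Eq Nat 3 3) (refl Nat 3))
type:
  Eq (Eq (Eq Nat 3 3) (refl Nat 3) (refl Nat 3)) (refl (Eq Nat 3 3) (refl Nat 3)) (refl (Eq Nat 3 3) (refl Nat 3))
observation: the leftmost-outermost redex is a beta-redex, and normalization takes 23 steps.


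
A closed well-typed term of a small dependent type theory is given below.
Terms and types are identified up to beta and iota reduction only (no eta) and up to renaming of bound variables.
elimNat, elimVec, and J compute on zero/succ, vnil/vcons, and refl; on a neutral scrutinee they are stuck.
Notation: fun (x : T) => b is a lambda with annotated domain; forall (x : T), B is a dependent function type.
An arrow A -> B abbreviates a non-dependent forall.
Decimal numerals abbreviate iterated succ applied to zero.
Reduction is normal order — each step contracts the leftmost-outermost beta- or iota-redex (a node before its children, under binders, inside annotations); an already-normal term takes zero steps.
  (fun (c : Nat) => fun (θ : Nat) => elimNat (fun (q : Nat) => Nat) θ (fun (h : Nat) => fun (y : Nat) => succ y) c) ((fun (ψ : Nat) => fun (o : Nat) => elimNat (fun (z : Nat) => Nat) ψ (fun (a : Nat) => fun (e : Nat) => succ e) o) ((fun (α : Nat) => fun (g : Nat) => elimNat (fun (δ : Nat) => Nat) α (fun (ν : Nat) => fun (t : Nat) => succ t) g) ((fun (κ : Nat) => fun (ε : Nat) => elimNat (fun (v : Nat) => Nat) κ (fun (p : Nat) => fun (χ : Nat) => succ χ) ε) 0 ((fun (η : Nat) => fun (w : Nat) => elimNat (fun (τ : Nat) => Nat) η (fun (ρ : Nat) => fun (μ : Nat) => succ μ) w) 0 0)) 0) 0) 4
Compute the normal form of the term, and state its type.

reduced normal form:
  4
the term's type:
  Nat


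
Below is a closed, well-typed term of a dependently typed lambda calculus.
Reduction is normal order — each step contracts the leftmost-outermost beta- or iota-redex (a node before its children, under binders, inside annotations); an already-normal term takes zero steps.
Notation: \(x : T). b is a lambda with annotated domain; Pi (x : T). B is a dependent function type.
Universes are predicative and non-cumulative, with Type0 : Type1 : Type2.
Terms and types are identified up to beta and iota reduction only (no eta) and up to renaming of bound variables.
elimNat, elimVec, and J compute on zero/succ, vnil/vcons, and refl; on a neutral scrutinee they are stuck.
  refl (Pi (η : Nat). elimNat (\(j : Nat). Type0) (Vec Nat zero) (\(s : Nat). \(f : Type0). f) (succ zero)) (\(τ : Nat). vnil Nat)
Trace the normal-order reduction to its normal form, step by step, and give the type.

reduction (normal order):
  refl (Pi (η : Nat). elimNat (\(j : Nat). Type0) (Vec Nat zero) (\(s : Nat). \(f : Type0). f) (succ zero)) (\(τ : Nat). vnil Nat)
  ~> refl (Pi (η : Nat). (\(j : Nat). \(s : Type0). s) zero (elimNat (\(f : Nat). Type0) (Vec Nat zero) (\(τ : Nat). \(d : Type0). d) zero)) (\(φ : Nat). vnil Nat)
  ~> refl (Pi (η : Nat). (\(j : Type0). j) (elimNat (\(s : Nat). Type0) (Vec Nat zero) (\(f : Nat). \(τ : Type0). τ) zero)) (\(d : Nat). vnil Nat)
  ~> refl (Pi (η : Nat). elimNat (\(j : Nat). Type0) (Vec Nat zero) (\(s : Nat). \(f : Type0). f) zero) (\(τ : Nat). vnil Nat)
  ~> refl (Pi (η : Nat). Vec Nat zero) (\(j : Nat). vnil Nat)
type:
  Eq (Pi (η : Nat). Vec Nat zero) (\(j : Nat). vnil Nat) (\(s : Nat). vnil Nat)


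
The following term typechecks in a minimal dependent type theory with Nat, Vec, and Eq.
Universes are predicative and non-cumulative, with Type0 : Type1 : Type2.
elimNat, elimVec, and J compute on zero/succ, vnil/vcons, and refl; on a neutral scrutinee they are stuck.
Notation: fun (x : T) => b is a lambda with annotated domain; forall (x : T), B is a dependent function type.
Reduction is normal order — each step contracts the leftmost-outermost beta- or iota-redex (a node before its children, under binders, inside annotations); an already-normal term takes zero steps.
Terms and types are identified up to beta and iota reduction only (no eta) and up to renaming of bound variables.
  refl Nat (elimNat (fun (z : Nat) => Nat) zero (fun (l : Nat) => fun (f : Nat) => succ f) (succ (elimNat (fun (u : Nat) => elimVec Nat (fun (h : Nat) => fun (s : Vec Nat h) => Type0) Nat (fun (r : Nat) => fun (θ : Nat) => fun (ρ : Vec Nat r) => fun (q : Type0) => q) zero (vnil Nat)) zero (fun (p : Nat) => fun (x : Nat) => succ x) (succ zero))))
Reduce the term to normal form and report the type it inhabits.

normal form:
  refl Nat (succ (succ zero))
type:
  Eq Nat (succ (succ zero)) (succ (succ zero))
observation: the leftmost-outermost redex is an elimNat iota-redex, and normalization takes 11 steps.


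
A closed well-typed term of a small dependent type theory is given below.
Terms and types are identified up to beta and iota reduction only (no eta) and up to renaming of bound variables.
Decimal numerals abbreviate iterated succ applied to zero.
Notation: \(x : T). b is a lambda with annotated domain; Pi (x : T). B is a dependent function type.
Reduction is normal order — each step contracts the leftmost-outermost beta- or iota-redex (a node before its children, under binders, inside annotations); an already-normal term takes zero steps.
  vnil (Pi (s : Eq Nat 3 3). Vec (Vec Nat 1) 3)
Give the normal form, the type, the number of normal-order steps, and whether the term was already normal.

reduced normal form:
  vnil (Pi (s : Eq Nat 3 3). Vec (Vec Nat 1) 3)
the term's type:
  Vec (Pi (s : Eq Nat 3 3). Vec (Vec Nat 1) 3) 0
normal-order step count: 0
term was already normal: yes


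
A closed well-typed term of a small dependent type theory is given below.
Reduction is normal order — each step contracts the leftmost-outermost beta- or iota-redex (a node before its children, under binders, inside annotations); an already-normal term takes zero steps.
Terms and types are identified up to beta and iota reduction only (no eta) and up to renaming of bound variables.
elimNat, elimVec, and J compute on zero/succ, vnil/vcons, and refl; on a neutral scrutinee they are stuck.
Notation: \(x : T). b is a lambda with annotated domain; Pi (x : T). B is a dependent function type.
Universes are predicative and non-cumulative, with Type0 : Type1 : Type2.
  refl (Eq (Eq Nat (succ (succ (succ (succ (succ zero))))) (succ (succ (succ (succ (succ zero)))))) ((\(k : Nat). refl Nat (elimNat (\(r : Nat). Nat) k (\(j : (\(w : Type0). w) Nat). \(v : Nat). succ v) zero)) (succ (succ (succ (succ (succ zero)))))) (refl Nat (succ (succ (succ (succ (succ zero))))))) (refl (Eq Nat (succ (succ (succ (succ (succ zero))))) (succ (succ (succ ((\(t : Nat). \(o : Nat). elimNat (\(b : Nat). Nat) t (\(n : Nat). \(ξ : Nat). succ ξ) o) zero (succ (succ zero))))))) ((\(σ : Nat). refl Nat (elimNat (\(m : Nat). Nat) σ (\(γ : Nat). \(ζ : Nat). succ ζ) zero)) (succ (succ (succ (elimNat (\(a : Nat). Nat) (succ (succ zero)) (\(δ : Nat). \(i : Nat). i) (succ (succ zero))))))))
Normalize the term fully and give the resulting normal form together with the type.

resulting normal form:
  refl (Eq (Eq Nat (succ (succ (succ (succ (succ zero))))) (succ (succ (succ (succ (succ zero)))))) (refl Nat (succ (succ (succ (succ (succ zero)))))) (refl Nat (succ (succ (succ (succ (succ zero))))))) (refl (Eq Nat (succ (succ (succ (succ (succ zero))))) (succ (succ (succ (succ (succ zero)))))) (refl Nat (succ (succ (succ (succ (succ zero)))))))
type:
  Eq (Eq (Eq Nat (succ (succ (succ (succ (succ zero))))) (succ (succ (succ (succ (succ zero)))))) (refl Nat (succ (succ (succ (succ (succ zero)))))) (refl Nat (succ (succ (succ (succ (succ zero))))))) (refl (Eq Nat (succ (succ (succ (succ (succ zero))))) (succ (succ (succ (succ (succ zero)))))) (refl Nat (succ (succ (succ (succ (succ zero))))))) (refl (Eq Nat (succ (succ (succ (succ (succ zero))))) (succ (succ (succ (succ (succ zero)))))) (refl Nat (succ (succ (succ (succ (succ zero)))))))
observation: contracting a beta-redex first, the term normalizes in 20 steps.


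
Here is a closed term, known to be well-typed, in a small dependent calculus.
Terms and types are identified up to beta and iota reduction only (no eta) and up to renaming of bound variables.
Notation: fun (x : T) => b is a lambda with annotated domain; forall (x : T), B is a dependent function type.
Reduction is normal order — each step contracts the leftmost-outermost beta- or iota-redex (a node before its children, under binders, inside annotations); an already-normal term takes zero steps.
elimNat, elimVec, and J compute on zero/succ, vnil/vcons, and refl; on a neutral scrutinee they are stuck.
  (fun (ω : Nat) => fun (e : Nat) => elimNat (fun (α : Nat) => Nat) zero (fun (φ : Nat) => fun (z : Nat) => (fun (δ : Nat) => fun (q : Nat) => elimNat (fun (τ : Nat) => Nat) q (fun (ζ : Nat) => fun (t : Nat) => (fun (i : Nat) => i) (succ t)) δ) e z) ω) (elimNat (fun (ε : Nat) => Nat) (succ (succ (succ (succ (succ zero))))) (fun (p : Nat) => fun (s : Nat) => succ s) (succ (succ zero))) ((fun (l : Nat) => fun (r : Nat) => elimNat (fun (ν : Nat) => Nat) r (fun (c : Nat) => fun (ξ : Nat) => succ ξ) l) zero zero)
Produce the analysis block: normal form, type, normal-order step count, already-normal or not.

reduced normal form:
  zero
the term's type:
  Nat
steps to reach normal form (normal order): 38
already normal: no
first redex: a beta-redex


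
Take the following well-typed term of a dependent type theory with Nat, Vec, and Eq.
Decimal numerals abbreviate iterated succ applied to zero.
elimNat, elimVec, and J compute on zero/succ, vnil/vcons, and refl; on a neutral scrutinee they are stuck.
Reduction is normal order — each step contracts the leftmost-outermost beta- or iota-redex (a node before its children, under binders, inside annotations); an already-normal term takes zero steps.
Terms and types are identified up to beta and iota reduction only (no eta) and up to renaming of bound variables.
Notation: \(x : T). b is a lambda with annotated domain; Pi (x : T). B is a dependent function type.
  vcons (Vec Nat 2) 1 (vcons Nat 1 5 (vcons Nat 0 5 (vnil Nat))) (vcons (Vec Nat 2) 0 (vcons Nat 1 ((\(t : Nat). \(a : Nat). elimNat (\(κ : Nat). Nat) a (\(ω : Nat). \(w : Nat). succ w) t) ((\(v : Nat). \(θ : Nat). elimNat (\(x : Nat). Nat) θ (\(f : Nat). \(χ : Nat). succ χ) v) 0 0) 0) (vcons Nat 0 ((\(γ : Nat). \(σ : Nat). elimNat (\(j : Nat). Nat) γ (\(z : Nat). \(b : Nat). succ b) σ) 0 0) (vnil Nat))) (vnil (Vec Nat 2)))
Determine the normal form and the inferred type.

reduced normal form:
  vcons (Vec Nat 2) 1 (vcons Nat 1 5 (vcons Nat 0 5 (vnil Nat))) (vcons (Vec Nat 2) 0 (vcons Nat 1 0 (vcons Nat 0 0 (vnil Nat))) (vnil (Vec Nat 2)))
inferred type:
  Vec (Vec Nat 2) 2


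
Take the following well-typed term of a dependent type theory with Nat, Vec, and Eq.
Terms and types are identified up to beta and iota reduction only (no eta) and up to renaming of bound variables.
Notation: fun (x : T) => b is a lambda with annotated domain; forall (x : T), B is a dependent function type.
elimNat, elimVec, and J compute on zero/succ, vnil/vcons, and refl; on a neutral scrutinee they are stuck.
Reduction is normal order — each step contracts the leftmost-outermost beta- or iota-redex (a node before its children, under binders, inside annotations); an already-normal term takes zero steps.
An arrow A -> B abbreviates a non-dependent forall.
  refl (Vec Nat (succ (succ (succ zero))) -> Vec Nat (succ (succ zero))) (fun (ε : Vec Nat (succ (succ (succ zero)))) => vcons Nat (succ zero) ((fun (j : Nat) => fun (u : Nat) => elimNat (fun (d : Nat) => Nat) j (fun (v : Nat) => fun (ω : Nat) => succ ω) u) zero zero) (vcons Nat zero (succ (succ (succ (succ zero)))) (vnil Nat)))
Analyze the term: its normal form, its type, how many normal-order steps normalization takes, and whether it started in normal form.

resulting normal form:
  refl (Vec Nat (succ (succ (succ zero))) -> Vec Nat (succ (succ zero))) (fun (ε : Vec Nat (succ (succ (succ zero)))) => vcons Nat (succ zero) zero (vcons Nat zero (succ (succ (succ (succ zero)))) (vnil Nat)))
type:
  Eq (Vec Nat (succ (succ (succ zero))) -> Vec Nat (succ (succ zero))) (fun (ε : Vec Nat (succ (succ (succ zero)))) => vcons Nat (succ zero) zero (vcons Nat zero (succ (succ (succ (succ zero)))) (vnil Nat))) (fun (j : Vec Nat (succ (succ (succ zero)))) => vcons Nat (succ zero) zero (vcons Nat zero (succ (succ (succ (succ zero)))) (vnil Nat)))
reduction steps (normal order): 3
already normal: no
first contracted redex: a beta-redex


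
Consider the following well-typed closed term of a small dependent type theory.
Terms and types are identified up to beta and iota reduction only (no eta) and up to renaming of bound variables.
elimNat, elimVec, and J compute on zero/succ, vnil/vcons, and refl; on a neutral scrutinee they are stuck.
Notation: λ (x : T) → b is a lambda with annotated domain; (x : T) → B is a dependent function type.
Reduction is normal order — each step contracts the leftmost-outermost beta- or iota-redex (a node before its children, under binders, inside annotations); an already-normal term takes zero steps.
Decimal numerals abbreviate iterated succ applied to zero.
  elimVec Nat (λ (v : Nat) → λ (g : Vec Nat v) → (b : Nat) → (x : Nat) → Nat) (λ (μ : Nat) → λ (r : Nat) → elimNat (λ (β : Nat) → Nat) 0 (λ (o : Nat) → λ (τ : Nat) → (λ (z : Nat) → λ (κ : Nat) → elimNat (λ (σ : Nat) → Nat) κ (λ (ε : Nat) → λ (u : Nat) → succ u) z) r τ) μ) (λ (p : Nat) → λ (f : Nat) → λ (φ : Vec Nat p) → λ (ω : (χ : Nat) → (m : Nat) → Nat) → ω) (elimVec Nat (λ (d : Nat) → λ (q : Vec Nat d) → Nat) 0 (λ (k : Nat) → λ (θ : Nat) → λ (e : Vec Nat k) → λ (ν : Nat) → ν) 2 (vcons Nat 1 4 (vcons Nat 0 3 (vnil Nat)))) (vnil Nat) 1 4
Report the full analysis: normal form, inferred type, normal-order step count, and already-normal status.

resulting normal form:
  4
inferred type:
  Nat
reduction steps (normal order): 22
term was already normal: no
first redex: an elimVec iota-redex


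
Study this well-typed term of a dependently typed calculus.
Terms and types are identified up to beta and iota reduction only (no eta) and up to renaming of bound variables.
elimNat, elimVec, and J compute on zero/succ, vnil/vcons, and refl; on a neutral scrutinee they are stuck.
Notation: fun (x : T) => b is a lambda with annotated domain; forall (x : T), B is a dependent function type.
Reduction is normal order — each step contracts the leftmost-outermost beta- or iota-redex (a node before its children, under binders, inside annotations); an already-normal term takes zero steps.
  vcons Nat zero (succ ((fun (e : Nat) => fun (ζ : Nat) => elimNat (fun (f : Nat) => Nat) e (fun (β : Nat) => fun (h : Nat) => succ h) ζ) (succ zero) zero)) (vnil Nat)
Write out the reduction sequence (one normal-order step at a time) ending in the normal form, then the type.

normal-order reduction:
  vcons Nat zero (succ ((fun (e : Nat) => fun (ζ : Nat) => elimNat (fun (f : Nat) => Nat) e (fun (β : Nat) => fun (h : Nat) => succ h) ζ) (succ zero) zero)) (vnil Nat)
  ~> vcons Nat zero (succ ((fun (e : Nat) => elimNat (fun (ζ : Nat) => Nat) (succ zero) (fun (f : Nat) => fun (β : Nat) => succ β) e) zero)) (vnil Nat)
  ~> vcons Nat zero (succ (elimNat (fun (e : Nat) => Nat) (succ zero) (fun (ζ : Nat) => fun (f : Nat) => succ f) zero)) (vnil Nat)
  ~> vcons Nat zero (succ (succ zero)) (vnil Nat)
inferred type:
  Vec Nat (succ zero)


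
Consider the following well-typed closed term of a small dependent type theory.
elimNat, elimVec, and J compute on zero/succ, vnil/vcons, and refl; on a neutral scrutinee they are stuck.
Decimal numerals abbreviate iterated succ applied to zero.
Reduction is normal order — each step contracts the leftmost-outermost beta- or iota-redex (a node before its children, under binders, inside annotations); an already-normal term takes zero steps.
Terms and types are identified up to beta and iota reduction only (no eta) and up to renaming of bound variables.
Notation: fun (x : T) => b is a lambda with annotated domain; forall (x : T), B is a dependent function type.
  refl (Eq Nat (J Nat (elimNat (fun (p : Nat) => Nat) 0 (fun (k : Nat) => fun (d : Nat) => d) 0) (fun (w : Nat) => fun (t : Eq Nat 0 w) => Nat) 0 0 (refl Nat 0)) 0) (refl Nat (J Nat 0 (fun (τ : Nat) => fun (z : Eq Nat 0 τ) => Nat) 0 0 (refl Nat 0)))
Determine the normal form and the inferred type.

resulting normal form:
  refl (Eq Nat 0 0) (refl Nat 0)
inferred type:
  Eq (Eq Nat 0 0) (refl Nat 0) (refl Nat 0)
observation: 2 normal-order steps separate the term from its normal form.


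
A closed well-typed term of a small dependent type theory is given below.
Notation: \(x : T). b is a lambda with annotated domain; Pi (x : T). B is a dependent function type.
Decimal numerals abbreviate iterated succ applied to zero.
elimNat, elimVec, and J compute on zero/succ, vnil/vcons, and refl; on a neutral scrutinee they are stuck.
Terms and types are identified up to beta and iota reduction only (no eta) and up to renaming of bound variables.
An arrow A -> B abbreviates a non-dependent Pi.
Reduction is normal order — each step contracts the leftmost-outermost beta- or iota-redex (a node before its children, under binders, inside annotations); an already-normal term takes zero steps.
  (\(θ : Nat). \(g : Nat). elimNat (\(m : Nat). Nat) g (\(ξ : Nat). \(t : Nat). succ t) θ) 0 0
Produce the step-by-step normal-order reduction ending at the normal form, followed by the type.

reduction (normal order):
  (\(θ : Nat). \(g : Nat). elimNat (\(m : Nat). Nat) g (\(ξ : Nat). \(t : Nat). succ t) θ) 0 0
  ~> (\(θ : Nat). elimNat (\(g : Nat). Nat) θ (\(m : Nat). \(ξ : Nat). succ ξ) 0) 0
  ~> elimNat (\(θ : Nat). Nat) 0 (\(g : Nat). \(m : Nat). succ m) 0
  ~> 0
inferred type:
  Nat


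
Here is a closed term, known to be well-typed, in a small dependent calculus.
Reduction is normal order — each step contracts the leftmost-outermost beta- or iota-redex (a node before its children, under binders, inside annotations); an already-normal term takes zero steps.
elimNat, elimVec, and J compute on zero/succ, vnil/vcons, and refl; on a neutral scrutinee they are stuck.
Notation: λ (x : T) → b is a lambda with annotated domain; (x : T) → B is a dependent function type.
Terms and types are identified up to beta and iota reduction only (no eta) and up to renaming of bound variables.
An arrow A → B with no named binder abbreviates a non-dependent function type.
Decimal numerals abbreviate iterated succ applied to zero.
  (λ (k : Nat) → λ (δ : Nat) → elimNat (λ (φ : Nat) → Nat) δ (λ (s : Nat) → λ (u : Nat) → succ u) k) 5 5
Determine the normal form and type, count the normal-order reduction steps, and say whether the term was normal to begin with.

reduced normal form:
  10
type:
  Nat
normal-order step count: 18
already normal: no
first redex: a beta-redex


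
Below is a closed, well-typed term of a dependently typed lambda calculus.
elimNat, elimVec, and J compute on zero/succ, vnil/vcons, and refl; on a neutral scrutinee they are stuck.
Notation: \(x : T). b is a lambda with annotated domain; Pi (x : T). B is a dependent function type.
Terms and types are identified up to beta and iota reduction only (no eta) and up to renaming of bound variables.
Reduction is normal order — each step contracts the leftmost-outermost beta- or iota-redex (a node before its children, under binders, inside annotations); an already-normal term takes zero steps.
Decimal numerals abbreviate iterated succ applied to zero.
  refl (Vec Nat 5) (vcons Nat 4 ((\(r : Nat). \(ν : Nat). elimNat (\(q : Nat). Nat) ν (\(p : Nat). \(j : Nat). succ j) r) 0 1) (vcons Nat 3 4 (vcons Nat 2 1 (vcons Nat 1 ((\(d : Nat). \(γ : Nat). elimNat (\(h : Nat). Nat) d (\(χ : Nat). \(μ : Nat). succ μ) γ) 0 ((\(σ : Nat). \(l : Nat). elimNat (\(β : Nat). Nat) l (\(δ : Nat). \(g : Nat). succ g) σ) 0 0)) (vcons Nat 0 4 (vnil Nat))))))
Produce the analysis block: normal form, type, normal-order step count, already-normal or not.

normal form:
  refl (Vec Nat 5) (vcons Nat 4 1 (vcons Nat 3 4 (vcons Nat 2 1 (vcons Nat 1 0 (vcons Nat 0 4 (vnil Nat))))))
inferred type:
  Eq (Vec Nat 5) (vcons Nat 4 1 (vcons Nat 3 4 (vcons Nat 2 1 (vcons Nat 1 0 (vcons Nat 0 4 (vnil Nat)))))) (vcons Nat 4 1 (vcons Nat 3 4 (vcons Nat 2 1 (vcons Nat 1 0 (vcons Nat 0 4 (vnil Nat))))))
steps to reach normal form (normal order): 9
started in normal form: no
first redex: a beta-redex


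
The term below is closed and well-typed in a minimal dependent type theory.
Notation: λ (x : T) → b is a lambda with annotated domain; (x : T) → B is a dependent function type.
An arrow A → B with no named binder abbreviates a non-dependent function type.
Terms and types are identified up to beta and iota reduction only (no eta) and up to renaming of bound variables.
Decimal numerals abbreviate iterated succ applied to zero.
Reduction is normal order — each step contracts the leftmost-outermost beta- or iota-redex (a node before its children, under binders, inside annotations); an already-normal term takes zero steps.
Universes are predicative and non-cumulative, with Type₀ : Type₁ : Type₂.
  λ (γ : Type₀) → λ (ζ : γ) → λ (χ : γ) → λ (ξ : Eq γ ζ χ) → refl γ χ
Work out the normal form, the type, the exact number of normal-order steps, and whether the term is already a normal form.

resulting normal form:
  λ (γ : Type₀) → λ (ζ : γ) → λ (χ : γ) → λ (ξ : Eq γ ζ χ) → refl γ χ
type:
  (γ : Type₀) → (ζ : γ) → (χ : γ) → Eq γ ζ χ → Eq γ χ χ
reduction steps (normal order): 0
term was already normal: yes


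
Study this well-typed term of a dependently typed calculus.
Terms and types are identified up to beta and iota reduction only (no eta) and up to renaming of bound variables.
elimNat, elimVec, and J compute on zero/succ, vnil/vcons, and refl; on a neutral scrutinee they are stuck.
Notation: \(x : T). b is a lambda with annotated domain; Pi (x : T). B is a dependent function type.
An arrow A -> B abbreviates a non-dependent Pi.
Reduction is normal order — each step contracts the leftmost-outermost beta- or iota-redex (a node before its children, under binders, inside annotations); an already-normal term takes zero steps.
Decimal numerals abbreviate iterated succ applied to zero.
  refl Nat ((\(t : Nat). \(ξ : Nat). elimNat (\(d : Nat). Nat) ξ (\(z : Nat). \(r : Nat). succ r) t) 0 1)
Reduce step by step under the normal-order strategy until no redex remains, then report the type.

normal-order reduction sequence:
  refl Nat ((\(t : Nat). \(ξ : Nat). elimNat (\(d : Nat). Nat) ξ (\(z : Nat). \(r : Nat). succ r) t) 0 1)
  ~> refl Nat ((\(t : Nat). elimNat (\(ξ : Nat). Nat) t (\(d : Nat). \(z : Nat). succ z) 0) 1)
  ~> refl Nat (elimNat (\(t : Nat). Nat) 1 (\(ξ : Nat). \(d : Nat). succ d) 0)
  ~> refl Nat 1
inferred type:
  Eq Nat 1 1


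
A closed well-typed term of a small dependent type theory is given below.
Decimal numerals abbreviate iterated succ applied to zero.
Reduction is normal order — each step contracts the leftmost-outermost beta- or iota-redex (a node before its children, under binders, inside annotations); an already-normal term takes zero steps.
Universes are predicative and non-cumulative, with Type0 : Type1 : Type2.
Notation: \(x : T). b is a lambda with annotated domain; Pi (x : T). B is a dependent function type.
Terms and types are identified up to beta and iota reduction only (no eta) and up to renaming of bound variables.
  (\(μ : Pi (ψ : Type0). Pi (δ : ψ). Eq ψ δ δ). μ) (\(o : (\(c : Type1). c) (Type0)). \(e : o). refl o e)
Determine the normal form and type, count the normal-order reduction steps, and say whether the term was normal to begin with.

resulting normal form:
  \(μ : Type0). \(ψ : μ). refl μ ψ
the term's type:
  Pi (μ : Type0). Pi (ψ : μ). Eq μ ψ ψ
reduction steps (normal order): 2
already normal: no
first contracted redex: a beta-redex


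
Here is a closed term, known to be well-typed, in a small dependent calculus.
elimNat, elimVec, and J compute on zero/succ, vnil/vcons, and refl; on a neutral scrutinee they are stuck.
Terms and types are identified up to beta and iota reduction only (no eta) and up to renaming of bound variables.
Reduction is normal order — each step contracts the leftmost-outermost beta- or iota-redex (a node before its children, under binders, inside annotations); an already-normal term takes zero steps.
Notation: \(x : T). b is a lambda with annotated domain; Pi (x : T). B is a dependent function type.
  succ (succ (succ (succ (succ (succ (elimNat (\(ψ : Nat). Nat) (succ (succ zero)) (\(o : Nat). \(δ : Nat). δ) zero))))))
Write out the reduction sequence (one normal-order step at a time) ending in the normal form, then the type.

reduction (normal order):
  succ (succ (succ (succ (succ (succ (elimNat (\(ψ : Nat). Nat) (succ (succ zero)) (\(o : Nat). \(δ : Nat). δ) zero))))))
  ~> succ (succ (succ (succ (succ (succ (succ (succ zero)))))))
inferred type:
  Nat


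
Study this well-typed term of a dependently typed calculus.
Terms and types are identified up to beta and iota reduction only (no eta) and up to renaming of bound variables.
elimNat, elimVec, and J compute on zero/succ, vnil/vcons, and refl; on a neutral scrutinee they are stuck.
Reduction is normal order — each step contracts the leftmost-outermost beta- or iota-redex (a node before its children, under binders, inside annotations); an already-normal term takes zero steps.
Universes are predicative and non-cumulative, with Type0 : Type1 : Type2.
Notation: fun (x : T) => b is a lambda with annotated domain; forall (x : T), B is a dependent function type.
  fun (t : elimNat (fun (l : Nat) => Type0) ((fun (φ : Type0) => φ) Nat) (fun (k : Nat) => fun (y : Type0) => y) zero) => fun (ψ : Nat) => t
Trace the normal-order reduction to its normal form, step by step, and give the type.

normal-order reduction sequence:
  fun (t : elimNat (fun (l : Nat) => Type0) ((fun (φ : Type0) => φ) Nat) (fun (k : Nat) => fun (y : Type0) => y) zero) => fun (ψ : Nat) => t
  ~> fun (t : (fun (l : Type0) => l) Nat) => fun (φ : Nat) => t
  ~> fun (t : Nat) => fun (l : Nat) => t
inferred type:
  forall (t : Nat), forall (l : Nat), Nat
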